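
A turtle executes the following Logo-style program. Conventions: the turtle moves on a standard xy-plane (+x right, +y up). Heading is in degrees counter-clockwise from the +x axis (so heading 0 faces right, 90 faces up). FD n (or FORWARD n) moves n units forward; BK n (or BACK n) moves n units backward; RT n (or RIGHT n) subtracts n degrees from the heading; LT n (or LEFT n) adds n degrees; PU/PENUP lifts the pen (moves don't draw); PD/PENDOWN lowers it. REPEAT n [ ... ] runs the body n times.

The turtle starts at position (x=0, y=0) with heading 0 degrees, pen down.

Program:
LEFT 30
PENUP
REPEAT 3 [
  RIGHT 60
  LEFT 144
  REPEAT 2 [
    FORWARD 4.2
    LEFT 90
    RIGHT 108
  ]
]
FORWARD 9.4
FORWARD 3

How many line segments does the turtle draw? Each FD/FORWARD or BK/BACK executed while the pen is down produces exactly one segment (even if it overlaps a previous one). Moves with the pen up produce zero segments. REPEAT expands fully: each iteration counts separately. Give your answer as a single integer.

Executing turtle program step by step:
Start: pos=(0,0), heading=0, pen down
LT 30: heading 0 -> 30
PU: pen up
REPEAT 3 [
  -- iteration 1/3 --
  RT 60: heading 30 -> 330
  LT 144: heading 330 -> 114
  REPEAT 2 [
    -- iteration 1/2 --
    FD 4.2: (0,0) -> (-1.708,3.837) [heading=114, move]
    LT 90: heading 114 -> 204
    RT 108: heading 204 -> 96
    -- iteration 2/2 --
    FD 4.2: (-1.708,3.837) -> (-2.147,8.014) [heading=96, move]
    LT 90: heading 96 -> 186
    RT 108: heading 186 -> 78
  ]
  -- iteration 2/3 --
  RT 60: heading 78 -> 18
  LT 144: heading 18 -> 162
  REPEAT 2 [
    -- iteration 1/2 --
    FD 4.2: (-2.147,8.014) -> (-6.142,9.312) [heading=162, move]
    LT 90: heading 162 -> 252
    RT 108: heading 252 -> 144
    -- iteration 2/2 --
    FD 4.2: (-6.142,9.312) -> (-9.54,11.78) [heading=144, move]
    LT 90: heading 144 -> 234
    RT 108: heading 234 -> 126
  ]
  -- iteration 3/3 --
  RT 60: heading 126 -> 66
  LT 144: heading 66 -> 210
  REPEAT 2 [
    -- iteration 1/2 --
    FD 4.2: (-9.54,11.78) -> (-13.177,9.68) [heading=210, move]
    LT 90: heading 210 -> 300
    RT 108: heading 300 -> 192
    -- iteration 2/2 --
    FD 4.2: (-13.177,9.68) -> (-17.285,8.807) [heading=192, move]
    LT 90: heading 192 -> 282
    RT 108: heading 282 -> 174
  ]
]
FD 9.4: (-17.285,8.807) -> (-26.634,9.79) [heading=174, move]
FD 3: (-26.634,9.79) -> (-29.617,10.103) [heading=174, move]
Final: pos=(-29.617,10.103), heading=174, 0 segment(s) drawn
Segments drawn: 0

Answer: 0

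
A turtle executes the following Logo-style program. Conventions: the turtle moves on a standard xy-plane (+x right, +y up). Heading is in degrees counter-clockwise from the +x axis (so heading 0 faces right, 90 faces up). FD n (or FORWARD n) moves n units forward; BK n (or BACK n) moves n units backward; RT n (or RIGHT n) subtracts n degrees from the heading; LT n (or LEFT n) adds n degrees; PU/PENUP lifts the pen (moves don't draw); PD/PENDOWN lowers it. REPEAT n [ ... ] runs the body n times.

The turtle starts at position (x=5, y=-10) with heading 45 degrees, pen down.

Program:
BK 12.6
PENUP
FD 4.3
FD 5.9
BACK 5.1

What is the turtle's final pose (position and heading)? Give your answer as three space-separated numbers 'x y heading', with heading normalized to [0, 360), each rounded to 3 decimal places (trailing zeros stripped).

Answer: -0.303 -15.303 45

Derivation:
Executing turtle program step by step:
Start: pos=(5,-10), heading=45, pen down
BK 12.6: (5,-10) -> (-3.91,-18.91) [heading=45, draw]
PU: pen up
FD 4.3: (-3.91,-18.91) -> (-0.869,-15.869) [heading=45, move]
FD 5.9: (-0.869,-15.869) -> (3.303,-11.697) [heading=45, move]
BK 5.1: (3.303,-11.697) -> (-0.303,-15.303) [heading=45, move]
Final: pos=(-0.303,-15.303), heading=45, 1 segment(s) drawn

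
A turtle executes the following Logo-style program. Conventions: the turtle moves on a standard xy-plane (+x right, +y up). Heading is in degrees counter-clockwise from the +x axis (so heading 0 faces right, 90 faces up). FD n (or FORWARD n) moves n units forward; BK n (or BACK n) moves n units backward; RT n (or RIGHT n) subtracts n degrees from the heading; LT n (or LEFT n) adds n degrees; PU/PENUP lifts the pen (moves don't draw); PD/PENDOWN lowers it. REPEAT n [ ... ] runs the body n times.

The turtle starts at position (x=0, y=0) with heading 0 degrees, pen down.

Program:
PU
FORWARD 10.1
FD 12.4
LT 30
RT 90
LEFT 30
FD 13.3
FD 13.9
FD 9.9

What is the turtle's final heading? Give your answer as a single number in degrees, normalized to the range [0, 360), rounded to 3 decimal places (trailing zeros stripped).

Executing turtle program step by step:
Start: pos=(0,0), heading=0, pen down
PU: pen up
FD 10.1: (0,0) -> (10.1,0) [heading=0, move]
FD 12.4: (10.1,0) -> (22.5,0) [heading=0, move]
LT 30: heading 0 -> 30
RT 90: heading 30 -> 300
LT 30: heading 300 -> 330
FD 13.3: (22.5,0) -> (34.018,-6.65) [heading=330, move]
FD 13.9: (34.018,-6.65) -> (46.056,-13.6) [heading=330, move]
FD 9.9: (46.056,-13.6) -> (54.63,-18.55) [heading=330, move]
Final: pos=(54.63,-18.55), heading=330, 0 segment(s) drawn

Answer: 330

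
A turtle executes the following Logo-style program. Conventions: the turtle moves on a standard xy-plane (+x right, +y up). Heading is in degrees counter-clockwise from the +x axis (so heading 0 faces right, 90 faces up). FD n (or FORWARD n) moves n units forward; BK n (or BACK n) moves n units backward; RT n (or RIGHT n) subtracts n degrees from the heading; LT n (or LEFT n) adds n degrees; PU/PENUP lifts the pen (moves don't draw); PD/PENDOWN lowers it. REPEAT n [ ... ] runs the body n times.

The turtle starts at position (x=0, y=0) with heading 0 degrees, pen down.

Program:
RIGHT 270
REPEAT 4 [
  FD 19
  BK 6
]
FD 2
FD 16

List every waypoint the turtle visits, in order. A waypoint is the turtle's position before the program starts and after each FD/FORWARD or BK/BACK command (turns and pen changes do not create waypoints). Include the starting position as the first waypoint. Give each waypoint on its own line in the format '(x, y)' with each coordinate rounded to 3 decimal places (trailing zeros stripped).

Answer: (0, 0)
(0, 19)
(0, 13)
(0, 32)
(0, 26)
(0, 45)
(0, 39)
(0, 58)
(0, 52)
(0, 54)
(0, 70)

Derivation:
Executing turtle program step by step:
Start: pos=(0,0), heading=0, pen down
RT 270: heading 0 -> 90
REPEAT 4 [
  -- iteration 1/4 --
  FD 19: (0,0) -> (0,19) [heading=90, draw]
  BK 6: (0,19) -> (0,13) [heading=90, draw]
  -- iteration 2/4 --
  FD 19: (0,13) -> (0,32) [heading=90, draw]
  BK 6: (0,32) -> (0,26) [heading=90, draw]
  -- iteration 3/4 --
  FD 19: (0,26) -> (0,45) [heading=90, draw]
  BK 6: (0,45) -> (0,39) [heading=90, draw]
  -- iteration 4/4 --
  FD 19: (0,39) -> (0,58) [heading=90, draw]
  BK 6: (0,58) -> (0,52) [heading=90, draw]
]
FD 2: (0,52) -> (0,54) [heading=90, draw]
FD 16: (0,54) -> (0,70) [heading=90, draw]
Final: pos=(0,70), heading=90, 10 segment(s) drawn
Waypoints (11 total):
(0, 0)
(0, 19)
(0, 13)
(0, 32)
(0, 26)
(0, 45)
(0, 39)
(0, 58)
(0, 52)
(0, 54)
(0, 70)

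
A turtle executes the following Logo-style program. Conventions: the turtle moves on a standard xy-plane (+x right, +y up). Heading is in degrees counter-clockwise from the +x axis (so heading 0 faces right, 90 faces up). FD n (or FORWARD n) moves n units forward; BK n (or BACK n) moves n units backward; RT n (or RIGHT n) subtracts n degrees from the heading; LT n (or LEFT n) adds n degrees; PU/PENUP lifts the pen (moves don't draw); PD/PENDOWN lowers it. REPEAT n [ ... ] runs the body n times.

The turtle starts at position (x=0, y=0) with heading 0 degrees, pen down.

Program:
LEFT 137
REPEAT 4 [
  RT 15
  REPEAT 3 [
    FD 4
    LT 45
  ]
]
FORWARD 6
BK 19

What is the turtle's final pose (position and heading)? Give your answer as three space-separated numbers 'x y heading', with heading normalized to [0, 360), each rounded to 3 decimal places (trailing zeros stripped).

Executing turtle program step by step:
Start: pos=(0,0), heading=0, pen down
LT 137: heading 0 -> 137
REPEAT 4 [
  -- iteration 1/4 --
  RT 15: heading 137 -> 122
  REPEAT 3 [
    -- iteration 1/3 --
    FD 4: (0,0) -> (-2.12,3.392) [heading=122, draw]
    LT 45: heading 122 -> 167
    -- iteration 2/3 --
    FD 4: (-2.12,3.392) -> (-6.017,4.292) [heading=167, draw]
    LT 45: heading 167 -> 212
    -- iteration 3/3 --
    FD 4: (-6.017,4.292) -> (-9.409,2.172) [heading=212, draw]
    LT 45: heading 212 -> 257
  ]
  -- iteration 2/4 --
  RT 15: heading 257 -> 242
  REPEAT 3 [
    -- iteration 1/3 --
    FD 4: (-9.409,2.172) -> (-11.287,-1.359) [heading=242, draw]
    LT 45: heading 242 -> 287
    -- iteration 2/3 --
    FD 4: (-11.287,-1.359) -> (-10.118,-5.185) [heading=287, draw]
    LT 45: heading 287 -> 332
    -- iteration 3/3 --
    FD 4: (-10.118,-5.185) -> (-6.586,-7.063) [heading=332, draw]
    LT 45: heading 332 -> 17
  ]
  -- iteration 3/4 --
  RT 15: heading 17 -> 2
  REPEAT 3 [
    -- iteration 1/3 --
    FD 4: (-6.586,-7.063) -> (-2.588,-6.923) [heading=2, draw]
    LT 45: heading 2 -> 47
    -- iteration 2/3 --
    FD 4: (-2.588,-6.923) -> (0.14,-3.998) [heading=47, draw]
    LT 45: heading 47 -> 92
    -- iteration 3/3 --
    FD 4: (0.14,-3.998) -> (0,0) [heading=92, draw]
    LT 45: heading 92 -> 137
  ]
  -- iteration 4/4 --
  RT 15: heading 137 -> 122
  REPEAT 3 [
    -- iteration 1/3 --
    FD 4: (0,0) -> (-2.12,3.392) [heading=122, draw]
    LT 45: heading 122 -> 167
    -- iteration 2/3 --
    FD 4: (-2.12,3.392) -> (-6.017,4.292) [heading=167, draw]
    LT 45: heading 167 -> 212
    -- iteration 3/3 --
    FD 4: (-6.017,4.292) -> (-9.409,2.172) [heading=212, draw]
    LT 45: heading 212 -> 257
  ]
]
FD 6: (-9.409,2.172) -> (-10.759,-3.674) [heading=257, draw]
BK 19: (-10.759,-3.674) -> (-6.485,14.839) [heading=257, draw]
Final: pos=(-6.485,14.839), heading=257, 14 segment(s) drawn

Answer: -6.485 14.839 257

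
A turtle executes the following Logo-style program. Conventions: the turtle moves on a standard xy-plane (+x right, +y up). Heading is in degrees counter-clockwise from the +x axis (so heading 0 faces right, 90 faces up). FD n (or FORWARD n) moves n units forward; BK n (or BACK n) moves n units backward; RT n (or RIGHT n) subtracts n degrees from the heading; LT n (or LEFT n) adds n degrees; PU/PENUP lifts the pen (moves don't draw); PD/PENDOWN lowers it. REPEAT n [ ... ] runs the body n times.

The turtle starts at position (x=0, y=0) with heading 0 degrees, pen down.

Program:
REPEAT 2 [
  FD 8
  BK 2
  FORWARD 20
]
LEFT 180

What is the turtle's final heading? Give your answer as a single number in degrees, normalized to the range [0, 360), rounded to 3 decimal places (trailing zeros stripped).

Executing turtle program step by step:
Start: pos=(0,0), heading=0, pen down
REPEAT 2 [
  -- iteration 1/2 --
  FD 8: (0,0) -> (8,0) [heading=0, draw]
  BK 2: (8,0) -> (6,0) [heading=0, draw]
  FD 20: (6,0) -> (26,0) [heading=0, draw]
  -- iteration 2/2 --
  FD 8: (26,0) -> (34,0) [heading=0, draw]
  BK 2: (34,0) -> (32,0) [heading=0, draw]
  FD 20: (32,0) -> (52,0) [heading=0, draw]
]
LT 180: heading 0 -> 180
Final: pos=(52,0), heading=180, 6 segment(s) drawn

Answer: 180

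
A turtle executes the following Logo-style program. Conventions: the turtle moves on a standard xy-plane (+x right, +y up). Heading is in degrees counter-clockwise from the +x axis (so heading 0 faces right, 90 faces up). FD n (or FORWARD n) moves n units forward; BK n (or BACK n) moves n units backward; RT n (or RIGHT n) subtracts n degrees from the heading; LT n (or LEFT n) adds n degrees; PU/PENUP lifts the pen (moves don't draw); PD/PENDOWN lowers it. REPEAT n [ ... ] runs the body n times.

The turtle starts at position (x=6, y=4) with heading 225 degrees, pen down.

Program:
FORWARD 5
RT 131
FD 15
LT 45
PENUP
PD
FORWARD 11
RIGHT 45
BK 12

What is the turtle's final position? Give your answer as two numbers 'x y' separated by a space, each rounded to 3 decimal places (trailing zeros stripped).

Executing turtle program step by step:
Start: pos=(6,4), heading=225, pen down
FD 5: (6,4) -> (2.464,0.464) [heading=225, draw]
RT 131: heading 225 -> 94
FD 15: (2.464,0.464) -> (1.418,15.428) [heading=94, draw]
LT 45: heading 94 -> 139
PU: pen up
PD: pen down
FD 11: (1.418,15.428) -> (-6.884,22.645) [heading=139, draw]
RT 45: heading 139 -> 94
BK 12: (-6.884,22.645) -> (-6.047,10.674) [heading=94, draw]
Final: pos=(-6.047,10.674), heading=94, 4 segment(s) drawn

Answer: -6.047 10.674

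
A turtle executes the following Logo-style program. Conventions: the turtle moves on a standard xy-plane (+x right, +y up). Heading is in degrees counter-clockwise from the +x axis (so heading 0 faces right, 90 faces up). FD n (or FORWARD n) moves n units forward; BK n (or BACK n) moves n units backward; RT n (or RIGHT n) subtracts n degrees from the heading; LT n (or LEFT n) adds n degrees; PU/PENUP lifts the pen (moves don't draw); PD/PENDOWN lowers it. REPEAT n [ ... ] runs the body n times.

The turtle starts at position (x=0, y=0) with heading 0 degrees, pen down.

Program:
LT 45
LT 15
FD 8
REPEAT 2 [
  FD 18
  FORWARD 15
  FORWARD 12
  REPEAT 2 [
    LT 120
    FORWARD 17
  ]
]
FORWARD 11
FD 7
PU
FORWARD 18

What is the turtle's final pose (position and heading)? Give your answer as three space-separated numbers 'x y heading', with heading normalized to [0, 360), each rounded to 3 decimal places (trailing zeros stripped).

Answer: -4 6.928 180

Derivation:
Executing turtle program step by step:
Start: pos=(0,0), heading=0, pen down
LT 45: heading 0 -> 45
LT 15: heading 45 -> 60
FD 8: (0,0) -> (4,6.928) [heading=60, draw]
REPEAT 2 [
  -- iteration 1/2 --
  FD 18: (4,6.928) -> (13,22.517) [heading=60, draw]
  FD 15: (13,22.517) -> (20.5,35.507) [heading=60, draw]
  FD 12: (20.5,35.507) -> (26.5,45.899) [heading=60, draw]
  REPEAT 2 [
    -- iteration 1/2 --
    LT 120: heading 60 -> 180
    FD 17: (26.5,45.899) -> (9.5,45.899) [heading=180, draw]
    -- iteration 2/2 --
    LT 120: heading 180 -> 300
    FD 17: (9.5,45.899) -> (18,31.177) [heading=300, draw]
  ]
  -- iteration 2/2 --
  FD 18: (18,31.177) -> (27,15.588) [heading=300, draw]
  FD 15: (27,15.588) -> (34.5,2.598) [heading=300, draw]
  FD 12: (34.5,2.598) -> (40.5,-7.794) [heading=300, draw]
  REPEAT 2 [
    -- iteration 1/2 --
    LT 120: heading 300 -> 60
    FD 17: (40.5,-7.794) -> (49,6.928) [heading=60, draw]
    -- iteration 2/2 --
    LT 120: heading 60 -> 180
    FD 17: (49,6.928) -> (32,6.928) [heading=180, draw]
  ]
]
FD 11: (32,6.928) -> (21,6.928) [heading=180, draw]
FD 7: (21,6.928) -> (14,6.928) [heading=180, draw]
PU: pen up
FD 18: (14,6.928) -> (-4,6.928) [heading=180, move]
Final: pos=(-4,6.928), heading=180, 13 segment(s) drawn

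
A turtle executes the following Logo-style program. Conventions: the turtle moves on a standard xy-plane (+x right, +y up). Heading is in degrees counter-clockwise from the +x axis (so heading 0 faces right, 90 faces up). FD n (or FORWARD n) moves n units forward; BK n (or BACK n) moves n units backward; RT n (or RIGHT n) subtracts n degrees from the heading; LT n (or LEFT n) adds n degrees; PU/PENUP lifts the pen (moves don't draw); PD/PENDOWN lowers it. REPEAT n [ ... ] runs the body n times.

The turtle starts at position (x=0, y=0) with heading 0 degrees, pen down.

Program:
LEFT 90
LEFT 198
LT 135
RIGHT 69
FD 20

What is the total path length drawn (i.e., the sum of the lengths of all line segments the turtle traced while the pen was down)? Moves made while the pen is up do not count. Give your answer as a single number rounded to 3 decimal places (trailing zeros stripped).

Executing turtle program step by step:
Start: pos=(0,0), heading=0, pen down
LT 90: heading 0 -> 90
LT 198: heading 90 -> 288
LT 135: heading 288 -> 63
RT 69: heading 63 -> 354
FD 20: (0,0) -> (19.89,-2.091) [heading=354, draw]
Final: pos=(19.89,-2.091), heading=354, 1 segment(s) drawn

Segment lengths:
  seg 1: (0,0) -> (19.89,-2.091), length = 20
Total = 20

Answer: 20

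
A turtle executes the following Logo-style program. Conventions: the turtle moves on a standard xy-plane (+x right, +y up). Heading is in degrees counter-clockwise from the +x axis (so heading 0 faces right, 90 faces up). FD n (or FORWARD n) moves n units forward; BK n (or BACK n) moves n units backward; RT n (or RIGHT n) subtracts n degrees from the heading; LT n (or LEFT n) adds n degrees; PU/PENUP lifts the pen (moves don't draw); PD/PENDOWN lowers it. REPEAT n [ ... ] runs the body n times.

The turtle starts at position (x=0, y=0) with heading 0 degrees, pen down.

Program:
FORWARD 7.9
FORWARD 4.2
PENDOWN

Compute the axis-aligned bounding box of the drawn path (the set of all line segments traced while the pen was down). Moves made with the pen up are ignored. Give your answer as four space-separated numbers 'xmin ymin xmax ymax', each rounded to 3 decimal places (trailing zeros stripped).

Answer: 0 0 12.1 0

Derivation:
Executing turtle program step by step:
Start: pos=(0,0), heading=0, pen down
FD 7.9: (0,0) -> (7.9,0) [heading=0, draw]
FD 4.2: (7.9,0) -> (12.1,0) [heading=0, draw]
PD: pen down
Final: pos=(12.1,0), heading=0, 2 segment(s) drawn

Segment endpoints: x in {0, 7.9, 12.1}, y in {0}
xmin=0, ymin=0, xmax=12.1, ymax=0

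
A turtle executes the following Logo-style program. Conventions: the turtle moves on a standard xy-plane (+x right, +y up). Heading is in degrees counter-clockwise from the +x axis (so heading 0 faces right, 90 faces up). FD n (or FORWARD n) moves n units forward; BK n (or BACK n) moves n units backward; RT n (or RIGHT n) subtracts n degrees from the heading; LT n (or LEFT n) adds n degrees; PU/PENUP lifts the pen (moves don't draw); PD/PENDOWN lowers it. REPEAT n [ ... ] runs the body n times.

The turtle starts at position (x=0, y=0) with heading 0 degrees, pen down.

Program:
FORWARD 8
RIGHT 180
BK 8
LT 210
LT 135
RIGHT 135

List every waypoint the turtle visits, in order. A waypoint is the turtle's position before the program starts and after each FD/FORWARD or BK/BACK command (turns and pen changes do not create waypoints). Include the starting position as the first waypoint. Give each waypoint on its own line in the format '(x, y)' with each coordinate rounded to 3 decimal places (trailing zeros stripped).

Answer: (0, 0)
(8, 0)
(16, 0)

Derivation:
Executing turtle program step by step:
Start: pos=(0,0), heading=0, pen down
FD 8: (0,0) -> (8,0) [heading=0, draw]
RT 180: heading 0 -> 180
BK 8: (8,0) -> (16,0) [heading=180, draw]
LT 210: heading 180 -> 30
LT 135: heading 30 -> 165
RT 135: heading 165 -> 30
Final: pos=(16,0), heading=30, 2 segment(s) drawn
Waypoints (3 total):
(0, 0)
(8, 0)
(16, 0)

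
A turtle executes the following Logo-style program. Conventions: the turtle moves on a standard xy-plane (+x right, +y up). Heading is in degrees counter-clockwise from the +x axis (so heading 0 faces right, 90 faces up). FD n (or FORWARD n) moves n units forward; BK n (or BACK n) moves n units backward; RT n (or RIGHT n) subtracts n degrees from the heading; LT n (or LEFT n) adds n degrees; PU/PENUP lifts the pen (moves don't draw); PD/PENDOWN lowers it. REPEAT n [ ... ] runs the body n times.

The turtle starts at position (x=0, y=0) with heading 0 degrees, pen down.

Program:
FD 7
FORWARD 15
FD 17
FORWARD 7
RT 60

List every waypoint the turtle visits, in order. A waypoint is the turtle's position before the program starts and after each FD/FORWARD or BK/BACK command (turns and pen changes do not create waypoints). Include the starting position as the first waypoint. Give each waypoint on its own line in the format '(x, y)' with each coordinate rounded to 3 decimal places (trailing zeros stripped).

Executing turtle program step by step:
Start: pos=(0,0), heading=0, pen down
FD 7: (0,0) -> (7,0) [heading=0, draw]
FD 15: (7,0) -> (22,0) [heading=0, draw]
FD 17: (22,0) -> (39,0) [heading=0, draw]
FD 7: (39,0) -> (46,0) [heading=0, draw]
RT 60: heading 0 -> 300
Final: pos=(46,0), heading=300, 4 segment(s) drawn
Waypoints (5 total):
(0, 0)
(7, 0)
(22, 0)
(39, 0)
(46, 0)

Answer: (0, 0)
(7, 0)
(22, 0)
(39, 0)
(46, 0)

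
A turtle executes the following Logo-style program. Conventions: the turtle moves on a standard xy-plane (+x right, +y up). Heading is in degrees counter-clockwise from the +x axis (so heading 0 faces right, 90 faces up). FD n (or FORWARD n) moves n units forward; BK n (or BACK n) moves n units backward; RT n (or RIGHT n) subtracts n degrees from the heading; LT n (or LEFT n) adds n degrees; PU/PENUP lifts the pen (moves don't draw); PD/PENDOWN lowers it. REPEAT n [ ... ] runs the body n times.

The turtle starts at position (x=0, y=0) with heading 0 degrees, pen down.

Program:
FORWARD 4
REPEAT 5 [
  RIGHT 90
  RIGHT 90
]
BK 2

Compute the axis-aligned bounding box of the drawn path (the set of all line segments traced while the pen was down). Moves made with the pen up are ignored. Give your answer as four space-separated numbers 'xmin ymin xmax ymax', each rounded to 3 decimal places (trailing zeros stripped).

Answer: 0 0 6 0

Derivation:
Executing turtle program step by step:
Start: pos=(0,0), heading=0, pen down
FD 4: (0,0) -> (4,0) [heading=0, draw]
REPEAT 5 [
  -- iteration 1/5 --
  RT 90: heading 0 -> 270
  RT 90: heading 270 -> 180
  -- iteration 2/5 --
  RT 90: heading 180 -> 90
  RT 90: heading 90 -> 0
  -- iteration 3/5 --
  RT 90: heading 0 -> 270
  RT 90: heading 270 -> 180
  -- iteration 4/5 --
  RT 90: heading 180 -> 90
  RT 90: heading 90 -> 0
  -- iteration 5/5 --
  RT 90: heading 0 -> 270
  RT 90: heading 270 -> 180
]
BK 2: (4,0) -> (6,0) [heading=180, draw]
Final: pos=(6,0), heading=180, 2 segment(s) drawn

Segment endpoints: x in {0, 4, 6}, y in {0, 0}
xmin=0, ymin=0, xmax=6, ymax=0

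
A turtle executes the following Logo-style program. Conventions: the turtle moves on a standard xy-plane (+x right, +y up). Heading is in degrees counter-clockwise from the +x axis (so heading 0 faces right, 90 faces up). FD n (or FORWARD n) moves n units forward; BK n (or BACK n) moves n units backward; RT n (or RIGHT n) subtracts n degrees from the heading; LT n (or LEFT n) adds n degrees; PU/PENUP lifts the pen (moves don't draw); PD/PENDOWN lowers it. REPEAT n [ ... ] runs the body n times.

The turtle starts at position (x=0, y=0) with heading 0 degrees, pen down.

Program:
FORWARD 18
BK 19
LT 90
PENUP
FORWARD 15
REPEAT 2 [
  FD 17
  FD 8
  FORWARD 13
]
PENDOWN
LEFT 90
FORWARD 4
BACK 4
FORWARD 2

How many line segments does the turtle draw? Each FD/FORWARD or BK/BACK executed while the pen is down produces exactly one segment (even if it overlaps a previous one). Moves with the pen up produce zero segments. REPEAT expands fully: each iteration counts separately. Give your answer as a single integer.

Answer: 5

Derivation:
Executing turtle program step by step:
Start: pos=(0,0), heading=0, pen down
FD 18: (0,0) -> (18,0) [heading=0, draw]
BK 19: (18,0) -> (-1,0) [heading=0, draw]
LT 90: heading 0 -> 90
PU: pen up
FD 15: (-1,0) -> (-1,15) [heading=90, move]
REPEAT 2 [
  -- iteration 1/2 --
  FD 17: (-1,15) -> (-1,32) [heading=90, move]
  FD 8: (-1,32) -> (-1,40) [heading=90, move]
  FD 13: (-1,40) -> (-1,53) [heading=90, move]
  -- iteration 2/2 --
  FD 17: (-1,53) -> (-1,70) [heading=90, move]
  FD 8: (-1,70) -> (-1,78) [heading=90, move]
  FD 13: (-1,78) -> (-1,91) [heading=90, move]
]
PD: pen down
LT 90: heading 90 -> 180
FD 4: (-1,91) -> (-5,91) [heading=180, draw]
BK 4: (-5,91) -> (-1,91) [heading=180, draw]
FD 2: (-1,91) -> (-3,91) [heading=180, draw]
Final: pos=(-3,91), heading=180, 5 segment(s) drawn
Segments drawn: 5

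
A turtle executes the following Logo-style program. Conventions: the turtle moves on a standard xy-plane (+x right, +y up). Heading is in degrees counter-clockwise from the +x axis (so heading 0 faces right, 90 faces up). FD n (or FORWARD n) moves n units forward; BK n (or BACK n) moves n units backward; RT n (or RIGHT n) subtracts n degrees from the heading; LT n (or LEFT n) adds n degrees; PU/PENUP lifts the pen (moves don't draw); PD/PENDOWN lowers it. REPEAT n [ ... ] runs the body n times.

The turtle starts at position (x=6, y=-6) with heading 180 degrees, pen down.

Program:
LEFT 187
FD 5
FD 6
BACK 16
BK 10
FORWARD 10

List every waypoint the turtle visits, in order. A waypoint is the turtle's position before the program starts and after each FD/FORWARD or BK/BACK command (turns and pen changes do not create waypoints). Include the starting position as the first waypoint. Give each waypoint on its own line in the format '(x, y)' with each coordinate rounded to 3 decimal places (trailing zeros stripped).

Answer: (6, -6)
(10.963, -5.391)
(16.918, -4.659)
(1.037, -6.609)
(-8.888, -7.828)
(1.037, -6.609)

Derivation:
Executing turtle program step by step:
Start: pos=(6,-6), heading=180, pen down
LT 187: heading 180 -> 7
FD 5: (6,-6) -> (10.963,-5.391) [heading=7, draw]
FD 6: (10.963,-5.391) -> (16.918,-4.659) [heading=7, draw]
BK 16: (16.918,-4.659) -> (1.037,-6.609) [heading=7, draw]
BK 10: (1.037,-6.609) -> (-8.888,-7.828) [heading=7, draw]
FD 10: (-8.888,-7.828) -> (1.037,-6.609) [heading=7, draw]
Final: pos=(1.037,-6.609), heading=7, 5 segment(s) drawn
Waypoints (6 total):
(6, -6)
(10.963, -5.391)
(16.918, -4.659)
(1.037, -6.609)
(-8.888, -7.828)
(1.037, -6.609)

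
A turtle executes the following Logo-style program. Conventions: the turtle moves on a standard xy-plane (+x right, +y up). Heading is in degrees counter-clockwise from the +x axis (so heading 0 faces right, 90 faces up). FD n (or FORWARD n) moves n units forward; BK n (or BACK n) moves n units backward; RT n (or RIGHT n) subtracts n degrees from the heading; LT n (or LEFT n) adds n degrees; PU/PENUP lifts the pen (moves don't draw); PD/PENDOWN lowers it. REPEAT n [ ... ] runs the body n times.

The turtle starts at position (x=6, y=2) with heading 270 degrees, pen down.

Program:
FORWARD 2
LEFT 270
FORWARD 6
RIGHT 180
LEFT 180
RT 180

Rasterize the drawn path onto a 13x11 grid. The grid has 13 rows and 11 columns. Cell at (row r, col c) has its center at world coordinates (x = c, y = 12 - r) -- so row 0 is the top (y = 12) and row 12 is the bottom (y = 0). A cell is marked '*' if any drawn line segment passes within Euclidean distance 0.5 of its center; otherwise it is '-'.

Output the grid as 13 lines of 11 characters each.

Segment 0: (6,2) -> (6,0)
Segment 1: (6,0) -> (0,0)

Answer: -----------
-----------
-----------
-----------
-----------
-----------
-----------
-----------
-----------
-----------
------*----
------*----
*******----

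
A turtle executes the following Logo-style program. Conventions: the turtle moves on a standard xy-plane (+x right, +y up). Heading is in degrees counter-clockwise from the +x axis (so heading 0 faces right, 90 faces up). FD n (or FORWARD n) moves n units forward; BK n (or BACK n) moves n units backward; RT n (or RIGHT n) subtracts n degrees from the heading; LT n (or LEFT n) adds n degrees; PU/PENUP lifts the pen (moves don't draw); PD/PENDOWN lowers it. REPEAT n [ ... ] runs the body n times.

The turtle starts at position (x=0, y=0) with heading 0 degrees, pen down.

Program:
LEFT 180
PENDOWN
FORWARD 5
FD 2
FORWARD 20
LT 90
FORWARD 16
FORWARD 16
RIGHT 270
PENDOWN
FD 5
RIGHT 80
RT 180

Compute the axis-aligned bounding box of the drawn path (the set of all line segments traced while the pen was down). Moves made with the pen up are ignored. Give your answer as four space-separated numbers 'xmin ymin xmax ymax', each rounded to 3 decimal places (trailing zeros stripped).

Executing turtle program step by step:
Start: pos=(0,0), heading=0, pen down
LT 180: heading 0 -> 180
PD: pen down
FD 5: (0,0) -> (-5,0) [heading=180, draw]
FD 2: (-5,0) -> (-7,0) [heading=180, draw]
FD 20: (-7,0) -> (-27,0) [heading=180, draw]
LT 90: heading 180 -> 270
FD 16: (-27,0) -> (-27,-16) [heading=270, draw]
FD 16: (-27,-16) -> (-27,-32) [heading=270, draw]
RT 270: heading 270 -> 0
PD: pen down
FD 5: (-27,-32) -> (-22,-32) [heading=0, draw]
RT 80: heading 0 -> 280
RT 180: heading 280 -> 100
Final: pos=(-22,-32), heading=100, 6 segment(s) drawn

Segment endpoints: x in {-27, -27, -27, -22, -7, -5, 0}, y in {-32, -16, 0, 0, 0, 0}
xmin=-27, ymin=-32, xmax=0, ymax=0

Answer: -27 -32 0 0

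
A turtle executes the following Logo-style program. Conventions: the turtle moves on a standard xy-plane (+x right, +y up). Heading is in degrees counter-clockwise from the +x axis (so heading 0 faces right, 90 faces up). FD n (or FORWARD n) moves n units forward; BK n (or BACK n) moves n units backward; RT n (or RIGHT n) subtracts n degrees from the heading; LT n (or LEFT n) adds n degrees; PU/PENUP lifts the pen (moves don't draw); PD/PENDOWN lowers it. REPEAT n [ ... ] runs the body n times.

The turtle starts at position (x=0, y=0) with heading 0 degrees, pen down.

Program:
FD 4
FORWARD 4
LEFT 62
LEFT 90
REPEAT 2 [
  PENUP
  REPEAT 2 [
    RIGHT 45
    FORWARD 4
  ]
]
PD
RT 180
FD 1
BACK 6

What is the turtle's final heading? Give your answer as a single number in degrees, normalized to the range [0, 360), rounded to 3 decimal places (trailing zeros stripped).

Executing turtle program step by step:
Start: pos=(0,0), heading=0, pen down
FD 4: (0,0) -> (4,0) [heading=0, draw]
FD 4: (4,0) -> (8,0) [heading=0, draw]
LT 62: heading 0 -> 62
LT 90: heading 62 -> 152
REPEAT 2 [
  -- iteration 1/2 --
  PU: pen up
  REPEAT 2 [
    -- iteration 1/2 --
    RT 45: heading 152 -> 107
    FD 4: (8,0) -> (6.831,3.825) [heading=107, move]
    -- iteration 2/2 --
    RT 45: heading 107 -> 62
    FD 4: (6.831,3.825) -> (8.708,7.357) [heading=62, move]
  ]
  -- iteration 2/2 --
  PU: pen up
  REPEAT 2 [
    -- iteration 1/2 --
    RT 45: heading 62 -> 17
    FD 4: (8.708,7.357) -> (12.534,8.526) [heading=17, move]
    -- iteration 2/2 --
    RT 45: heading 17 -> 332
    FD 4: (12.534,8.526) -> (16.065,6.649) [heading=332, move]
  ]
]
PD: pen down
RT 180: heading 332 -> 152
FD 1: (16.065,6.649) -> (15.182,7.118) [heading=152, draw]
BK 6: (15.182,7.118) -> (20.48,4.301) [heading=152, draw]
Final: pos=(20.48,4.301), heading=152, 4 segment(s) drawn

Answer: 152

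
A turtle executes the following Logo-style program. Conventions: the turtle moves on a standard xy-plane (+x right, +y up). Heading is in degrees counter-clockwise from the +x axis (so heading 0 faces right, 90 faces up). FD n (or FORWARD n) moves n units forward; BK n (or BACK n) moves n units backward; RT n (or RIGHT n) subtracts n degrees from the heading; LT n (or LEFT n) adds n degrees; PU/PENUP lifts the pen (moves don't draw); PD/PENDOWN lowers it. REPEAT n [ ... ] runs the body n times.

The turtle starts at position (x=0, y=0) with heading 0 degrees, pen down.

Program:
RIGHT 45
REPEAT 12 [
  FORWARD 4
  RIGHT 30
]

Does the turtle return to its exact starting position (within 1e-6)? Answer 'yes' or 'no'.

Executing turtle program step by step:
Start: pos=(0,0), heading=0, pen down
RT 45: heading 0 -> 315
REPEAT 12 [
  -- iteration 1/12 --
  FD 4: (0,0) -> (2.828,-2.828) [heading=315, draw]
  RT 30: heading 315 -> 285
  -- iteration 2/12 --
  FD 4: (2.828,-2.828) -> (3.864,-6.692) [heading=285, draw]
  RT 30: heading 285 -> 255
  -- iteration 3/12 --
  FD 4: (3.864,-6.692) -> (2.828,-10.556) [heading=255, draw]
  RT 30: heading 255 -> 225
  -- iteration 4/12 --
  FD 4: (2.828,-10.556) -> (0,-13.384) [heading=225, draw]
  RT 30: heading 225 -> 195
  -- iteration 5/12 --
  FD 4: (0,-13.384) -> (-3.864,-14.42) [heading=195, draw]
  RT 30: heading 195 -> 165
  -- iteration 6/12 --
  FD 4: (-3.864,-14.42) -> (-7.727,-13.384) [heading=165, draw]
  RT 30: heading 165 -> 135
  -- iteration 7/12 --
  FD 4: (-7.727,-13.384) -> (-10.556,-10.556) [heading=135, draw]
  RT 30: heading 135 -> 105
  -- iteration 8/12 --
  FD 4: (-10.556,-10.556) -> (-11.591,-6.692) [heading=105, draw]
  RT 30: heading 105 -> 75
  -- iteration 9/12 --
  FD 4: (-11.591,-6.692) -> (-10.556,-2.828) [heading=75, draw]
  RT 30: heading 75 -> 45
  -- iteration 10/12 --
  FD 4: (-10.556,-2.828) -> (-7.727,0) [heading=45, draw]
  RT 30: heading 45 -> 15
  -- iteration 11/12 --
  FD 4: (-7.727,0) -> (-3.864,1.035) [heading=15, draw]
  RT 30: heading 15 -> 345
  -- iteration 12/12 --
  FD 4: (-3.864,1.035) -> (0,0) [heading=345, draw]
  RT 30: heading 345 -> 315
]
Final: pos=(0,0), heading=315, 12 segment(s) drawn

Start position: (0, 0)
Final position: (0, 0)
Distance = 0; < 1e-6 -> CLOSED

Answer: yes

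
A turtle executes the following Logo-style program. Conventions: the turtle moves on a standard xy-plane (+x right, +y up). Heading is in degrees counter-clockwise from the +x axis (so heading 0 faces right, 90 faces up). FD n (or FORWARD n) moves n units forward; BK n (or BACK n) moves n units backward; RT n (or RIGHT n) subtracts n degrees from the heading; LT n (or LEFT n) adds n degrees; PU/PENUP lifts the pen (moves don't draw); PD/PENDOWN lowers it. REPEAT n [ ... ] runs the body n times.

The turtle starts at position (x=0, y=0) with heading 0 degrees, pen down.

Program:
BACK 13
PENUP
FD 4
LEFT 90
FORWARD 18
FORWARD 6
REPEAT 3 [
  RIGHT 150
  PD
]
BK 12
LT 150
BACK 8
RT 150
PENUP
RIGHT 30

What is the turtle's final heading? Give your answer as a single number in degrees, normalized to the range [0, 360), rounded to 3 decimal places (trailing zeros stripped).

Answer: 330

Derivation:
Executing turtle program step by step:
Start: pos=(0,0), heading=0, pen down
BK 13: (0,0) -> (-13,0) [heading=0, draw]
PU: pen up
FD 4: (-13,0) -> (-9,0) [heading=0, move]
LT 90: heading 0 -> 90
FD 18: (-9,0) -> (-9,18) [heading=90, move]
FD 6: (-9,18) -> (-9,24) [heading=90, move]
REPEAT 3 [
  -- iteration 1/3 --
  RT 150: heading 90 -> 300
  PD: pen down
  -- iteration 2/3 --
  RT 150: heading 300 -> 150
  PD: pen down
  -- iteration 3/3 --
  RT 150: heading 150 -> 0
  PD: pen down
]
BK 12: (-9,24) -> (-21,24) [heading=0, draw]
LT 150: heading 0 -> 150
BK 8: (-21,24) -> (-14.072,20) [heading=150, draw]
RT 150: heading 150 -> 0
PU: pen up
RT 30: heading 0 -> 330
Final: pos=(-14.072,20), heading=330, 3 segment(s) drawn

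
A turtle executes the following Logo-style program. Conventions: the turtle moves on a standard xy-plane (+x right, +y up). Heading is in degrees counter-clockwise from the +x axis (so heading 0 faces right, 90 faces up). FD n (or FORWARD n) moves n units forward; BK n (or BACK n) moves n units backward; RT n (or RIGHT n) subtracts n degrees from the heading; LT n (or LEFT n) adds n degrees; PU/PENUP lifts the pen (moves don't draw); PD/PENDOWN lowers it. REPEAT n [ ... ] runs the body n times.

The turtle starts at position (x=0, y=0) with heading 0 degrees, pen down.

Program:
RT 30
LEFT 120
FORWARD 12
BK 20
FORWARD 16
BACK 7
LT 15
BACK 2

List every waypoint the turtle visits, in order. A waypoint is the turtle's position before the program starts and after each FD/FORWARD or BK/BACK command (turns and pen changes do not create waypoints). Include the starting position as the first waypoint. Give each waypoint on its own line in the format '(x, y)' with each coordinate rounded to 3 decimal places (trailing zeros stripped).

Executing turtle program step by step:
Start: pos=(0,0), heading=0, pen down
RT 30: heading 0 -> 330
LT 120: heading 330 -> 90
FD 12: (0,0) -> (0,12) [heading=90, draw]
BK 20: (0,12) -> (0,-8) [heading=90, draw]
FD 16: (0,-8) -> (0,8) [heading=90, draw]
BK 7: (0,8) -> (0,1) [heading=90, draw]
LT 15: heading 90 -> 105
BK 2: (0,1) -> (0.518,-0.932) [heading=105, draw]
Final: pos=(0.518,-0.932), heading=105, 5 segment(s) drawn
Waypoints (6 total):
(0, 0)
(0, 12)
(0, -8)
(0, 8)
(0, 1)
(0.518, -0.932)

Answer: (0, 0)
(0, 12)
(0, -8)
(0, 8)
(0, 1)
(0.518, -0.932)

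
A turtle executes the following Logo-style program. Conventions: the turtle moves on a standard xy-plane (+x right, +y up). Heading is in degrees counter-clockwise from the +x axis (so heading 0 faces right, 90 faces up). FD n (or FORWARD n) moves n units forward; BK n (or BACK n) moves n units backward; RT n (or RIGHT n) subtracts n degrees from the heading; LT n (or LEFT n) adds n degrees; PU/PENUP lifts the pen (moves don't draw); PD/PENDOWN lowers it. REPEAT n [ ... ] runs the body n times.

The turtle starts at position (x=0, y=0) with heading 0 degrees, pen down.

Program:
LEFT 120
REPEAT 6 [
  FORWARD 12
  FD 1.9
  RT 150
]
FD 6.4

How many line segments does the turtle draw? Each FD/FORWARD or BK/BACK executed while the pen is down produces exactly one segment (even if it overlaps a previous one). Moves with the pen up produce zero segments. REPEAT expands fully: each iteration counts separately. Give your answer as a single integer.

Executing turtle program step by step:
Start: pos=(0,0), heading=0, pen down
LT 120: heading 0 -> 120
REPEAT 6 [
  -- iteration 1/6 --
  FD 12: (0,0) -> (-6,10.392) [heading=120, draw]
  FD 1.9: (-6,10.392) -> (-6.95,12.038) [heading=120, draw]
  RT 150: heading 120 -> 330
  -- iteration 2/6 --
  FD 12: (-6.95,12.038) -> (3.442,6.038) [heading=330, draw]
  FD 1.9: (3.442,6.038) -> (5.088,5.088) [heading=330, draw]
  RT 150: heading 330 -> 180
  -- iteration 3/6 --
  FD 12: (5.088,5.088) -> (-6.912,5.088) [heading=180, draw]
  FD 1.9: (-6.912,5.088) -> (-8.812,5.088) [heading=180, draw]
  RT 150: heading 180 -> 30
  -- iteration 4/6 --
  FD 12: (-8.812,5.088) -> (1.58,11.088) [heading=30, draw]
  FD 1.9: (1.58,11.088) -> (3.226,12.038) [heading=30, draw]
  RT 150: heading 30 -> 240
  -- iteration 5/6 --
  FD 12: (3.226,12.038) -> (-2.774,1.645) [heading=240, draw]
  FD 1.9: (-2.774,1.645) -> (-3.724,0) [heading=240, draw]
  RT 150: heading 240 -> 90
  -- iteration 6/6 --
  FD 12: (-3.724,0) -> (-3.724,12) [heading=90, draw]
  FD 1.9: (-3.724,12) -> (-3.724,13.9) [heading=90, draw]
  RT 150: heading 90 -> 300
]
FD 6.4: (-3.724,13.9) -> (-0.524,8.357) [heading=300, draw]
Final: pos=(-0.524,8.357), heading=300, 13 segment(s) drawn
Segments drawn: 13

Answer: 13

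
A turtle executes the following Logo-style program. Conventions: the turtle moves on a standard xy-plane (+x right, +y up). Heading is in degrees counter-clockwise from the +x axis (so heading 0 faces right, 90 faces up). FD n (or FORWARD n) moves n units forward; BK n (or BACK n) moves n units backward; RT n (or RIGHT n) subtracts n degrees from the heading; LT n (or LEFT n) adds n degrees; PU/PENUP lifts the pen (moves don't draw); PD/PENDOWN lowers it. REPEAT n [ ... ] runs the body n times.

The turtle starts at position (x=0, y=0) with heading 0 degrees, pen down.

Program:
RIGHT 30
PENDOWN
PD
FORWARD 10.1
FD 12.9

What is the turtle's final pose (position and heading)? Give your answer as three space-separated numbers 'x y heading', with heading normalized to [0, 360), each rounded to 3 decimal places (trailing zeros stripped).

Executing turtle program step by step:
Start: pos=(0,0), heading=0, pen down
RT 30: heading 0 -> 330
PD: pen down
PD: pen down
FD 10.1: (0,0) -> (8.747,-5.05) [heading=330, draw]
FD 12.9: (8.747,-5.05) -> (19.919,-11.5) [heading=330, draw]
Final: pos=(19.919,-11.5), heading=330, 2 segment(s) drawn

Answer: 19.919 -11.5 330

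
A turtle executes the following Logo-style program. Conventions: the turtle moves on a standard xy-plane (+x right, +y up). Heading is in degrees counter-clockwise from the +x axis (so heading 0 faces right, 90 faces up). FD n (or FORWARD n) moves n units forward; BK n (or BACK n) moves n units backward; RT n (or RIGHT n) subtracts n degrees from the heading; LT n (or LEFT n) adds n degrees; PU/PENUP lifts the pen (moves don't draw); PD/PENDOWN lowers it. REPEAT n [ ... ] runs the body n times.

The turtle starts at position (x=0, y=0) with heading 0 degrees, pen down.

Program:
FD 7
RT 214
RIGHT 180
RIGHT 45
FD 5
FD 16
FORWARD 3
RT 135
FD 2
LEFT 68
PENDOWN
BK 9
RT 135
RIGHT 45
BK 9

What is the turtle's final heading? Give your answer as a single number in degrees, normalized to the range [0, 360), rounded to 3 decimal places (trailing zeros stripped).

Executing turtle program step by step:
Start: pos=(0,0), heading=0, pen down
FD 7: (0,0) -> (7,0) [heading=0, draw]
RT 214: heading 0 -> 146
RT 180: heading 146 -> 326
RT 45: heading 326 -> 281
FD 5: (7,0) -> (7.954,-4.908) [heading=281, draw]
FD 16: (7.954,-4.908) -> (11.007,-20.614) [heading=281, draw]
FD 3: (11.007,-20.614) -> (11.579,-23.559) [heading=281, draw]
RT 135: heading 281 -> 146
FD 2: (11.579,-23.559) -> (9.921,-22.441) [heading=146, draw]
LT 68: heading 146 -> 214
PD: pen down
BK 9: (9.921,-22.441) -> (17.383,-17.408) [heading=214, draw]
RT 135: heading 214 -> 79
RT 45: heading 79 -> 34
BK 9: (17.383,-17.408) -> (9.921,-22.441) [heading=34, draw]
Final: pos=(9.921,-22.441), heading=34, 7 segment(s) drawn

Answer: 34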